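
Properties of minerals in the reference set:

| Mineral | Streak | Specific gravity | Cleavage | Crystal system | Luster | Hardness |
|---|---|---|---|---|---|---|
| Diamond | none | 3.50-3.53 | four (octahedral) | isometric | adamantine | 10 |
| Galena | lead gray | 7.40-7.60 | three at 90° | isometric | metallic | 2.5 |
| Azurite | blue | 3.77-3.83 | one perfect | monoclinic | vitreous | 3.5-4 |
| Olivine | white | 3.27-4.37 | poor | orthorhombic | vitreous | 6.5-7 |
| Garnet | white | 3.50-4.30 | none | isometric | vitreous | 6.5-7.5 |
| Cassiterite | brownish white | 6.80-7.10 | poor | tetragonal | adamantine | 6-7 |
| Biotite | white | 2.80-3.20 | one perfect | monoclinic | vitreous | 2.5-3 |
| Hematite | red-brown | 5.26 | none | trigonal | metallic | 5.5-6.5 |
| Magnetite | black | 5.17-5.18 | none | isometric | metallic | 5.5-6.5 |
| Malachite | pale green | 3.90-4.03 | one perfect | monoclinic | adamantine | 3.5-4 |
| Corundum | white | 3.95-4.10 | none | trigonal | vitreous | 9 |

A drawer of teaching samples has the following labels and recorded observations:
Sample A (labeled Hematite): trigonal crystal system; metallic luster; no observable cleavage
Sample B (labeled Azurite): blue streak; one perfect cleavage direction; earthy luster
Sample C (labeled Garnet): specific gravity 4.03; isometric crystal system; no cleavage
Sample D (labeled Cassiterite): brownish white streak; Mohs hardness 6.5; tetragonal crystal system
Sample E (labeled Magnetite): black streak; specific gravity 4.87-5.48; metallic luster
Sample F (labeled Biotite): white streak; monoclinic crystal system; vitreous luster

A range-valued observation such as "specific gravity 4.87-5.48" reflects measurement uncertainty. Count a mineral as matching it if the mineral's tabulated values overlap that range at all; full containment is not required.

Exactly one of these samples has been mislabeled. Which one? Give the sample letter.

Sample A: all recorded properties match Hematite.
Sample B: earthy luster is outside the reference for Azurite (vitreous luster) — mislabeled.
Sample C: all recorded properties match Garnet.
Sample D: all recorded properties match Cassiterite.
Sample E: all recorded properties match Magnetite.
Sample F: all recorded properties match Biotite.
Sample B is the mislabeled one.

B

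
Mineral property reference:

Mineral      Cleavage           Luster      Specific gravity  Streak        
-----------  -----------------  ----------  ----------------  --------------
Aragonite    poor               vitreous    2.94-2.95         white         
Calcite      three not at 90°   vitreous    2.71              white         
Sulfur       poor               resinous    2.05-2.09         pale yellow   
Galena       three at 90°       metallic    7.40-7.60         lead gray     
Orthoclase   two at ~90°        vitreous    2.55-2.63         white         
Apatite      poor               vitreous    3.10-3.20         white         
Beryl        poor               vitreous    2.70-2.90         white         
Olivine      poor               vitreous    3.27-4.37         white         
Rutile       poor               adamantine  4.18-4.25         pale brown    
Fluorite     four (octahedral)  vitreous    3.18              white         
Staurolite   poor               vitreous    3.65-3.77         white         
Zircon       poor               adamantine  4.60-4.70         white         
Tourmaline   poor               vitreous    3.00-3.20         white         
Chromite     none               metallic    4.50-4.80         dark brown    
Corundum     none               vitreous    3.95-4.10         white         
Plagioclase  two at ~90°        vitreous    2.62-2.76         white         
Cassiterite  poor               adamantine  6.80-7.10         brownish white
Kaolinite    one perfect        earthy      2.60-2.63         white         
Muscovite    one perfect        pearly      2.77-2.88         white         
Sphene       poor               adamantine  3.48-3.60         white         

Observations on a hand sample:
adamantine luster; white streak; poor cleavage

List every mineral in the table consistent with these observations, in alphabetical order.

Adamantine luster: leaves Rutile, Zircon, Cassiterite, Sphene.
White streak is inconsistent with Rutile, Cassiterite.
Poor cleavage: all remaining candidates fit.
Consistent with every observation: Sphene, Zircon.

Sphene, Zircon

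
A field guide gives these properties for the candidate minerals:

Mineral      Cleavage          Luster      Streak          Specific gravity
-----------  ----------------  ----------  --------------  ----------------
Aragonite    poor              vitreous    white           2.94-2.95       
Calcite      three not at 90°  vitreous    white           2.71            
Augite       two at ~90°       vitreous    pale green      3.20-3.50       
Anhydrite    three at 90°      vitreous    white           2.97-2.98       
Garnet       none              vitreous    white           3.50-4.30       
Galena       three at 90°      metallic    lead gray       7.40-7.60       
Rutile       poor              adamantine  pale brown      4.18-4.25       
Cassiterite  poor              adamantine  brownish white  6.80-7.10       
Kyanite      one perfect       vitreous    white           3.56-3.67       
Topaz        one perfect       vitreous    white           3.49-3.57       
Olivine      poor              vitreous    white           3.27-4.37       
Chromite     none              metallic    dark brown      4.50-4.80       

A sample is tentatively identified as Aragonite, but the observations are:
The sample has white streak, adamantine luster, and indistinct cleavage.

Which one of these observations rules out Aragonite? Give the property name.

White streak: Aragonite has white streak — matches.
Adamantine luster: Aragonite has vitreous luster — inconsistent.
Indistinct cleavage: Aragonite has cleavage poor — matches.
The luster is the one property that does not fit.

luster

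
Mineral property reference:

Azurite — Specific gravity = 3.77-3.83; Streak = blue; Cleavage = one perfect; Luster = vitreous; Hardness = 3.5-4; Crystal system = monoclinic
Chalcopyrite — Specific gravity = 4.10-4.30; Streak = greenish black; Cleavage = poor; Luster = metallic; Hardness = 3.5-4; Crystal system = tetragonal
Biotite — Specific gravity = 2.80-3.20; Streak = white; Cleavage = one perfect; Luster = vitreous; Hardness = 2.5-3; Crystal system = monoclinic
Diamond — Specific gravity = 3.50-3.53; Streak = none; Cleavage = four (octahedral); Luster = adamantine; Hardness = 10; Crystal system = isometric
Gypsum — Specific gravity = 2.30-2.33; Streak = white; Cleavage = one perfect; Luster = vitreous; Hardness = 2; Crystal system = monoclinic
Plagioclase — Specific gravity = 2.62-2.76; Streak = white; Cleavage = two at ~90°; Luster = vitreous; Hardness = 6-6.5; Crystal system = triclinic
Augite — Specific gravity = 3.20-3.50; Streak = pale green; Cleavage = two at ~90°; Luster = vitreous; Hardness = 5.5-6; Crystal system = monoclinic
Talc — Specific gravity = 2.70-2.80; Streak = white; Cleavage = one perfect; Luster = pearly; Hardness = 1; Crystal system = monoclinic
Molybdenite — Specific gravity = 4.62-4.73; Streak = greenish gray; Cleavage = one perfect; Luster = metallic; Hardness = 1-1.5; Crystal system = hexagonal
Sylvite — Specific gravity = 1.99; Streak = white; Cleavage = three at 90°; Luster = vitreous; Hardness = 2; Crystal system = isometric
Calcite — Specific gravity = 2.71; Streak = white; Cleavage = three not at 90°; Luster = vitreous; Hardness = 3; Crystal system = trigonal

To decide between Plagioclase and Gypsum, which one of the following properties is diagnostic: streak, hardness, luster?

hardness

Streak: both white — shared.
Hardness: Plagioclase 6-6.5, Gypsum 2 — these differ.
Luster: both vitreous — shared.
Only hardness differs between Plagioclase and Gypsum among the listed tests.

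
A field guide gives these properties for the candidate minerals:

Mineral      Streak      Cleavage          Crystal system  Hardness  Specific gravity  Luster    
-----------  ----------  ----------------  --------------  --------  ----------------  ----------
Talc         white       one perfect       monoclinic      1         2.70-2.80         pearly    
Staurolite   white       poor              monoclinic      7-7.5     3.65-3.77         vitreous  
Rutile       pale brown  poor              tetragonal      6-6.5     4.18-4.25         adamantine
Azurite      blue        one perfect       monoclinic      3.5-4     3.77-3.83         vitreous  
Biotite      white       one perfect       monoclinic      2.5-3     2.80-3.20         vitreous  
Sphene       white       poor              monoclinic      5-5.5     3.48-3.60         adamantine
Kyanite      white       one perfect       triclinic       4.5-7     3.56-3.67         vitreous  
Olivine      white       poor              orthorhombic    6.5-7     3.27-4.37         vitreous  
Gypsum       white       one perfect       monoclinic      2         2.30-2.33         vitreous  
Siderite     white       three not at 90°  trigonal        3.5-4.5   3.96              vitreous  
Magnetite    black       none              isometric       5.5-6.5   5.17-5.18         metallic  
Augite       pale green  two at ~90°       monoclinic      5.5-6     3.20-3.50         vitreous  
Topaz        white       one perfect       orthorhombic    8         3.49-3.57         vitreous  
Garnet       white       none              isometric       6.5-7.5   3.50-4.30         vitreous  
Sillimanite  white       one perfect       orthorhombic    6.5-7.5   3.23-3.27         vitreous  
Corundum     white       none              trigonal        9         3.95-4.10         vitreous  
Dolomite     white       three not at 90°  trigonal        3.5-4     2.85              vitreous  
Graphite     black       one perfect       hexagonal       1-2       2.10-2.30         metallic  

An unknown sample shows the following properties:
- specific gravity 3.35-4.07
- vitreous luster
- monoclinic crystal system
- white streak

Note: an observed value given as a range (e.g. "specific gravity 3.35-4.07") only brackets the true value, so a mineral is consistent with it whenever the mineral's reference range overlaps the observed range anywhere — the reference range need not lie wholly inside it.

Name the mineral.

Staurolite

Specific gravity 3.35-4.07: leaves Staurolite, Azurite, Sphene, Kyanite, Olivine, Siderite, Augite, Topaz, Garnet, Corundum.
Vitreous luster eliminates Sphene.
Monoclinic crystal system: narrows the field to Staurolite, Azurite, Augite.
White streak: only Staurolite remains.
Staurolite is the sole remaining match.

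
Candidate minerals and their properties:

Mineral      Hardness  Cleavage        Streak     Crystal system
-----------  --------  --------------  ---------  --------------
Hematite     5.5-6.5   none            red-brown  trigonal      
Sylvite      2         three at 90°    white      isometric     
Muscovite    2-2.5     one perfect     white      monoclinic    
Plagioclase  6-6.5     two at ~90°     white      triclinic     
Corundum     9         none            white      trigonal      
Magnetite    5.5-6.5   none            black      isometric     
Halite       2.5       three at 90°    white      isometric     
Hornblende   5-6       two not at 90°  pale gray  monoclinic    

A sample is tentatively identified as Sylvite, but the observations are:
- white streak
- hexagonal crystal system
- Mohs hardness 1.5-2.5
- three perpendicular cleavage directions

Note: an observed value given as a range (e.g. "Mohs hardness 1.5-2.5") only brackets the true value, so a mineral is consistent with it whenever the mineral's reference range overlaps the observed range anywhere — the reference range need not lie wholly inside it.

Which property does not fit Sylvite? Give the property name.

White streak: Sylvite has white streak — within range.
Hexagonal crystal system: Sylvite has isometric system — inconsistent.
Mohs hardness 1.5-2.5: Sylvite has hardness 2 — within range.
Three perpendicular cleavage directions: Sylvite has cleavage three at 90° — within range.
The crystal system is the one property that does not fit.

crystal system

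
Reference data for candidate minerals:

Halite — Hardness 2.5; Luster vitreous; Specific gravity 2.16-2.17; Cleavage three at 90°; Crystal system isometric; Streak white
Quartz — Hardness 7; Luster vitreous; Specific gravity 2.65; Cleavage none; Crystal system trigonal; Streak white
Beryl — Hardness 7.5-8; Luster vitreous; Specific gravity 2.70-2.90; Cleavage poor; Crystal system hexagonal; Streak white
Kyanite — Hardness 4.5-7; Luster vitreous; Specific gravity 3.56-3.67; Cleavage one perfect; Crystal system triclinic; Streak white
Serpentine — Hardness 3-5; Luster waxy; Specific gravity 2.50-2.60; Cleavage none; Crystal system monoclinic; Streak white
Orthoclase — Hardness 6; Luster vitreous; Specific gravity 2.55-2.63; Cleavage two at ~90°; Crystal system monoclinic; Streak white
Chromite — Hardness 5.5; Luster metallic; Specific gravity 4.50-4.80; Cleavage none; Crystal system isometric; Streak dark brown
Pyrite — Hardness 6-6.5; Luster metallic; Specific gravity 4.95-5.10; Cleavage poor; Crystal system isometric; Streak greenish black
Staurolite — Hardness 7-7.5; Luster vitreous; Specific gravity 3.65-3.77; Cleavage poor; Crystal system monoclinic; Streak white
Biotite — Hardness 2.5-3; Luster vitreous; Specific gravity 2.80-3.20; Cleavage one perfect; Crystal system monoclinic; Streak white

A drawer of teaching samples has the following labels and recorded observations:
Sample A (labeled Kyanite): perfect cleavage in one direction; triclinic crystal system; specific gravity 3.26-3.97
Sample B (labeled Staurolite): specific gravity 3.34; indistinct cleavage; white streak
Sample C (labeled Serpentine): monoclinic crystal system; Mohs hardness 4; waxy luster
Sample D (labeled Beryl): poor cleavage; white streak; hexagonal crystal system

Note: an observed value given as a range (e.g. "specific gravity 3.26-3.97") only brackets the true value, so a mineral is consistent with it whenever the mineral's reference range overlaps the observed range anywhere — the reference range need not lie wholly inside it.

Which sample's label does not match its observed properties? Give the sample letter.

B

Sample A: every observation is compatible with the reference values for Kyanite.
Sample B: specific gravity 3.34 is outside the reference for Staurolite (SG 3.65-3.77) — mislabeled.
Sample C: every observation is compatible with the reference values for Serpentine.
Sample D: every observation is compatible with the reference values for Beryl.
The mislabeled specimen is B.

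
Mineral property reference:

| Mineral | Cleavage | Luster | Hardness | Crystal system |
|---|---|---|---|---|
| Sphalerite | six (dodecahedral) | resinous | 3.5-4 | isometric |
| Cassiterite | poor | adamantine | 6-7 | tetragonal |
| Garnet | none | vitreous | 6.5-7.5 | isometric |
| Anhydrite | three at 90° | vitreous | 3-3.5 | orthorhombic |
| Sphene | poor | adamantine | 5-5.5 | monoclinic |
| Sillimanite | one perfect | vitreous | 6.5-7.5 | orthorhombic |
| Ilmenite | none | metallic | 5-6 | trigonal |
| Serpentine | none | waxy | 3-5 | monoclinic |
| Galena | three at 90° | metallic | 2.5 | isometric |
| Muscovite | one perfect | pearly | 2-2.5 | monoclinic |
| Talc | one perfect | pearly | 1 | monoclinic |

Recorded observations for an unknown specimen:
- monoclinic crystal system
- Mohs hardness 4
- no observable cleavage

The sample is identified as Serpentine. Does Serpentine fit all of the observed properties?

Consistent

Monoclinic crystal system — matches Serpentine (monoclinic system).
Mohs hardness 4 — matches Serpentine (hardness 3-5).
No observable cleavage — matches Serpentine (cleavage none).
All observations are consistent with the tabulated values for Serpentine.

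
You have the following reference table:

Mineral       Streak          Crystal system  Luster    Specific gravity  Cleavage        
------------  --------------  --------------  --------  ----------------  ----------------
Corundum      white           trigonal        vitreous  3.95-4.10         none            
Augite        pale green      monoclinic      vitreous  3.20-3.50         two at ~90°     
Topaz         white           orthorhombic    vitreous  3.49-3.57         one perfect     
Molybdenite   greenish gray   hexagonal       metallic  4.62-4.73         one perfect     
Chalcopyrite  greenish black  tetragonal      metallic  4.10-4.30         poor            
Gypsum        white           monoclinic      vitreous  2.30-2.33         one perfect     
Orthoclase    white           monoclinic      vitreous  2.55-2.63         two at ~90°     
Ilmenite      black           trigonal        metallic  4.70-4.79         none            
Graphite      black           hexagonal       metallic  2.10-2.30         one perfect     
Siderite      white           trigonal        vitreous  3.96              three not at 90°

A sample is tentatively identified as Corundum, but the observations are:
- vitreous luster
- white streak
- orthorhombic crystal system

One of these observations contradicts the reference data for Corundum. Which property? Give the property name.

crystal system

Vitreous luster: Corundum has vitreous luster — agrees.
White streak: Corundum has white streak — agrees.
Orthorhombic crystal system: Corundum has trigonal system — outside the reference range.
Only the crystal system is inconsistent.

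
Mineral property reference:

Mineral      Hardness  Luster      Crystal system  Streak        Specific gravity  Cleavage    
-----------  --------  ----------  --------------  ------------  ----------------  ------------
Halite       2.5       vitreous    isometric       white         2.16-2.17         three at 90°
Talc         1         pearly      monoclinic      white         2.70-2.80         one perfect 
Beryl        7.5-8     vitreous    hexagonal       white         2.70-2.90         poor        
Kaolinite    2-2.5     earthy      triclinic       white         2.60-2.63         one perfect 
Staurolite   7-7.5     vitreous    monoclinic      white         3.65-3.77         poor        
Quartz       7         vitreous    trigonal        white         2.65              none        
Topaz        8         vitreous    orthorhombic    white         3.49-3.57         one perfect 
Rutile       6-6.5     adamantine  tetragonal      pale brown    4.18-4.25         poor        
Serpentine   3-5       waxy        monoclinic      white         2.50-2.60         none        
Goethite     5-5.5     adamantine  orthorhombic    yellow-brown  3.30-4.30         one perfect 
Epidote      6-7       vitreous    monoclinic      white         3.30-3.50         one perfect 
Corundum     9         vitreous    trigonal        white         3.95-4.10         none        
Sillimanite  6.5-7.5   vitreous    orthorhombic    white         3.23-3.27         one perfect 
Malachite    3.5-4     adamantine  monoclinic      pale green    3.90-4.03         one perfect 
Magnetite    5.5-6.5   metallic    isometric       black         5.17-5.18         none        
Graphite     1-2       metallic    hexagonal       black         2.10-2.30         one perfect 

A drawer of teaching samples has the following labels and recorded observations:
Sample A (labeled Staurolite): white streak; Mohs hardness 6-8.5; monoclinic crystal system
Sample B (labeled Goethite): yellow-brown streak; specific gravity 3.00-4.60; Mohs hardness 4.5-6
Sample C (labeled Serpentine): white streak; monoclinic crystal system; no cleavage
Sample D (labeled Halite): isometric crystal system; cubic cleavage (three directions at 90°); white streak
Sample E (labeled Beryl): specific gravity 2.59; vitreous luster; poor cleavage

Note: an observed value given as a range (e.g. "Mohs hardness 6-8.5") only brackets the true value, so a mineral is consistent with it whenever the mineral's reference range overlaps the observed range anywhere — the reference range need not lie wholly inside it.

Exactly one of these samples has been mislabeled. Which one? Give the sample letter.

E

Sample A: every observation is compatible with the reference values for Staurolite.
Sample B: every observation is compatible with the reference values for Goethite.
Sample C: every observation is compatible with the reference values for Serpentine.
Sample D: every observation is compatible with the reference values for Halite.
Sample E: specific gravity 2.59 is outside the reference for Beryl (SG 2.70-2.90) — mislabeled.
The mislabeled specimen is E.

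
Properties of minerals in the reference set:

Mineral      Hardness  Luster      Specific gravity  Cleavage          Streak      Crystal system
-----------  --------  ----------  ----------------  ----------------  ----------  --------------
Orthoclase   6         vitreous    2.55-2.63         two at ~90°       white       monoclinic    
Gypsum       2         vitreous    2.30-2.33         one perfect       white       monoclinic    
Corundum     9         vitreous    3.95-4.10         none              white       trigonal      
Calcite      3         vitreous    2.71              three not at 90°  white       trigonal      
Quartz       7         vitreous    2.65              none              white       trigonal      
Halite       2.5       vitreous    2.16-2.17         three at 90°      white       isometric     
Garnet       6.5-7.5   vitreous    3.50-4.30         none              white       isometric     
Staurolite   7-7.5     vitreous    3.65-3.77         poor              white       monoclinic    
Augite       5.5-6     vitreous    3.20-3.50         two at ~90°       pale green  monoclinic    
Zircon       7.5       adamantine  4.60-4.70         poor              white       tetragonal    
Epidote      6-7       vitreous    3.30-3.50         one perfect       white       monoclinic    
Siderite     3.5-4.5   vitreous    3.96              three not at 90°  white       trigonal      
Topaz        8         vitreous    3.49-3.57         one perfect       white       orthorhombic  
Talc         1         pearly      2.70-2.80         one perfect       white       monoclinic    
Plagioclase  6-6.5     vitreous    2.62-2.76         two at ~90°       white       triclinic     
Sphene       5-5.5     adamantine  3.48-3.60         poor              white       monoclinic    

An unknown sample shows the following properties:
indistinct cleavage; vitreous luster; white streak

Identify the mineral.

Indistinct cleavage — narrows the field to Staurolite, Zircon, Sphene.
Vitreous luster — leaves Staurolite.
White streak — no further eliminations.
Only Staurolite satisfies all observations.

Staurolite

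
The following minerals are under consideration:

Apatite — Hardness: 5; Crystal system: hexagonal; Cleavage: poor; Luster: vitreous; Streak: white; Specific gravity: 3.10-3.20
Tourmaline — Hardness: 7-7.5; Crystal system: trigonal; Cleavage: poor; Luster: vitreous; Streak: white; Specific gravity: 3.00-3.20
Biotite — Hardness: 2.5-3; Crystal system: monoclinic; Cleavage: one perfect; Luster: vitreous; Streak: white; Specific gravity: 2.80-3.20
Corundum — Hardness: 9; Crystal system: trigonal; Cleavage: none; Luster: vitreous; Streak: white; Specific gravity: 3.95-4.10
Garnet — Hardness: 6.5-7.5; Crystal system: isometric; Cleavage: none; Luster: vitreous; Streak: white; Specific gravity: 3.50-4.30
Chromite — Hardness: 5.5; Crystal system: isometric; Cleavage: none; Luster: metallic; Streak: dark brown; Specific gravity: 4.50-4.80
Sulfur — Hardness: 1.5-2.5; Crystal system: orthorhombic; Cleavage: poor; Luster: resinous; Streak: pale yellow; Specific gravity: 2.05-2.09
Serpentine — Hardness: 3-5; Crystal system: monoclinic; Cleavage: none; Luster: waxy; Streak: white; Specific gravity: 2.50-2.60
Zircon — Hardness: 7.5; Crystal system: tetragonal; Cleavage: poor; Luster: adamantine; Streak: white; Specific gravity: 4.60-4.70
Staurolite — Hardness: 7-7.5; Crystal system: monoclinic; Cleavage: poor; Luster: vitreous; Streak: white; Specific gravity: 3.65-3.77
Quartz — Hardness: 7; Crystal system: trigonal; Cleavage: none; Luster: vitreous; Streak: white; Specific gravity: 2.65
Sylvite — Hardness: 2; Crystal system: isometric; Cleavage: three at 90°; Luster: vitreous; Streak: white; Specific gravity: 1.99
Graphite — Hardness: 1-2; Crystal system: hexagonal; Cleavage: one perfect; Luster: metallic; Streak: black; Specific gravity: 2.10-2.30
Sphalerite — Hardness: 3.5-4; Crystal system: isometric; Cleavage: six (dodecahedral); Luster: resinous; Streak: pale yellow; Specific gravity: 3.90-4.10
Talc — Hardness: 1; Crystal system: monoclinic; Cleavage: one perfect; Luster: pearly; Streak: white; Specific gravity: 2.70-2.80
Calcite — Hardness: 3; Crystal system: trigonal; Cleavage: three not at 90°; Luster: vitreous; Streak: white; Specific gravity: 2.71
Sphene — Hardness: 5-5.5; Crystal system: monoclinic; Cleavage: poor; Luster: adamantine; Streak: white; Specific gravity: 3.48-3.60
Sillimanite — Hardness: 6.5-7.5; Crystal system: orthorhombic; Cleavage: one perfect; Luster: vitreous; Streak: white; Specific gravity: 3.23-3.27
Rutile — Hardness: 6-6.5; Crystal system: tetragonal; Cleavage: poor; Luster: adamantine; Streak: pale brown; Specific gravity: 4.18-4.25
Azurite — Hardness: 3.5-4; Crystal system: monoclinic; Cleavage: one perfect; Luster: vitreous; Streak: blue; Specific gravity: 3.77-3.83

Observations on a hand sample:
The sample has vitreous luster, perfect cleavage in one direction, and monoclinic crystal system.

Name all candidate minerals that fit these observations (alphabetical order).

Azurite, Biotite

Vitreous luster: leaves Apatite, Tourmaline, Biotite, Corundum, Garnet, Staurolite, Quartz, Sylvite, Calcite, Sillimanite, Azurite.
Perfect cleavage in one direction: leaves Biotite, Sillimanite, Azurite.
Monoclinic crystal system excludes Sillimanite.
The minerals that satisfy all observations are Azurite, Biotite.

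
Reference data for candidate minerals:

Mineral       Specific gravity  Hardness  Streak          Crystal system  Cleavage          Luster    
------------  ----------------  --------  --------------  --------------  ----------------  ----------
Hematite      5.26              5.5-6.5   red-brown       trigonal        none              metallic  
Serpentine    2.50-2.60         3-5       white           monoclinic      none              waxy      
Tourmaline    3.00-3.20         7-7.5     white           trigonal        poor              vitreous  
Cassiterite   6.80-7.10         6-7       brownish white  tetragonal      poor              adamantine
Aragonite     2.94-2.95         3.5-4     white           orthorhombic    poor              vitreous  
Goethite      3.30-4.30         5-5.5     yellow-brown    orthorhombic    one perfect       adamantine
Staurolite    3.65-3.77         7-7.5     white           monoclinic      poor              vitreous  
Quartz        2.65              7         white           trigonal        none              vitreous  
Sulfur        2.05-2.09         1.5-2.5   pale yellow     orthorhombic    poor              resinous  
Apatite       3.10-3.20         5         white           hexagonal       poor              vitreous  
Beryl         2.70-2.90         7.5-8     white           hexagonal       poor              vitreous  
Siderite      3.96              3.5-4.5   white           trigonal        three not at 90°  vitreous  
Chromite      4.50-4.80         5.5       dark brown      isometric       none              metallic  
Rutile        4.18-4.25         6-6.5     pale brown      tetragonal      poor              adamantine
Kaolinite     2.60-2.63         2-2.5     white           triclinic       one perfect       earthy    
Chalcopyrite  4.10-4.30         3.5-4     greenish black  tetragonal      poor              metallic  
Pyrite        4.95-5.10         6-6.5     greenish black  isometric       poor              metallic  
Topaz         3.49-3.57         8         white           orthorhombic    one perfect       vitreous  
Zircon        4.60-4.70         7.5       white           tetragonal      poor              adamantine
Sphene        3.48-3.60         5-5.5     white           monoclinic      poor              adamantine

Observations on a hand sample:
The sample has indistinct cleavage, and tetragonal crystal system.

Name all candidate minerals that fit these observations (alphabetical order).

Indistinct cleavage: narrows the field to Tourmaline, Cassiterite, Aragonite, Staurolite, Sulfur, Apatite, Beryl, Rutile, Chalcopyrite, Pyrite, Zircon, Sphene.
Tetragonal crystal system: leaves Cassiterite, Rutile, Chalcopyrite, Zircon.
Consistent with every observation: Cassiterite, Chalcopyrite, Rutile, Zircon.

Cassiterite, Chalcopyrite, Rutile, Zircon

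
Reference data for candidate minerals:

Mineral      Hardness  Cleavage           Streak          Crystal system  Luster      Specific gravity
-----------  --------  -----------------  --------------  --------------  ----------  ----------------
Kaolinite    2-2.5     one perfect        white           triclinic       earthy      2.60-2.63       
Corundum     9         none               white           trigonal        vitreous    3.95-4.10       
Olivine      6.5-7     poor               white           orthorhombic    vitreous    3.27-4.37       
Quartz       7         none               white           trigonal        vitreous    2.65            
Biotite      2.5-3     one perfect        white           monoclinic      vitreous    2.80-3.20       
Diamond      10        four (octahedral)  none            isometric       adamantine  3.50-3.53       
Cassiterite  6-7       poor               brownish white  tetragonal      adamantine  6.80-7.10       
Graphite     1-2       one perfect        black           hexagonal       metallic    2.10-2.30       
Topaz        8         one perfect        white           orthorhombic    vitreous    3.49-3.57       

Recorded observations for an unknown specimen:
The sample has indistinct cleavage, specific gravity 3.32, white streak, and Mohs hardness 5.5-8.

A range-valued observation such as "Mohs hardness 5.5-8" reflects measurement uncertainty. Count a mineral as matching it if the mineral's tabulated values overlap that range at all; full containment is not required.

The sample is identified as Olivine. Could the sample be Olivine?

Consistent

Indistinct cleavage — agrees with Olivine (cleavage poor).
Specific gravity 3.32 — agrees with Olivine (SG 3.27-4.37).
White streak — agrees with Olivine (white streak).
Mohs hardness 5.5-8 — agrees with Olivine (hardness 6.5-7).
All observations are consistent with the tabulated values for Olivine.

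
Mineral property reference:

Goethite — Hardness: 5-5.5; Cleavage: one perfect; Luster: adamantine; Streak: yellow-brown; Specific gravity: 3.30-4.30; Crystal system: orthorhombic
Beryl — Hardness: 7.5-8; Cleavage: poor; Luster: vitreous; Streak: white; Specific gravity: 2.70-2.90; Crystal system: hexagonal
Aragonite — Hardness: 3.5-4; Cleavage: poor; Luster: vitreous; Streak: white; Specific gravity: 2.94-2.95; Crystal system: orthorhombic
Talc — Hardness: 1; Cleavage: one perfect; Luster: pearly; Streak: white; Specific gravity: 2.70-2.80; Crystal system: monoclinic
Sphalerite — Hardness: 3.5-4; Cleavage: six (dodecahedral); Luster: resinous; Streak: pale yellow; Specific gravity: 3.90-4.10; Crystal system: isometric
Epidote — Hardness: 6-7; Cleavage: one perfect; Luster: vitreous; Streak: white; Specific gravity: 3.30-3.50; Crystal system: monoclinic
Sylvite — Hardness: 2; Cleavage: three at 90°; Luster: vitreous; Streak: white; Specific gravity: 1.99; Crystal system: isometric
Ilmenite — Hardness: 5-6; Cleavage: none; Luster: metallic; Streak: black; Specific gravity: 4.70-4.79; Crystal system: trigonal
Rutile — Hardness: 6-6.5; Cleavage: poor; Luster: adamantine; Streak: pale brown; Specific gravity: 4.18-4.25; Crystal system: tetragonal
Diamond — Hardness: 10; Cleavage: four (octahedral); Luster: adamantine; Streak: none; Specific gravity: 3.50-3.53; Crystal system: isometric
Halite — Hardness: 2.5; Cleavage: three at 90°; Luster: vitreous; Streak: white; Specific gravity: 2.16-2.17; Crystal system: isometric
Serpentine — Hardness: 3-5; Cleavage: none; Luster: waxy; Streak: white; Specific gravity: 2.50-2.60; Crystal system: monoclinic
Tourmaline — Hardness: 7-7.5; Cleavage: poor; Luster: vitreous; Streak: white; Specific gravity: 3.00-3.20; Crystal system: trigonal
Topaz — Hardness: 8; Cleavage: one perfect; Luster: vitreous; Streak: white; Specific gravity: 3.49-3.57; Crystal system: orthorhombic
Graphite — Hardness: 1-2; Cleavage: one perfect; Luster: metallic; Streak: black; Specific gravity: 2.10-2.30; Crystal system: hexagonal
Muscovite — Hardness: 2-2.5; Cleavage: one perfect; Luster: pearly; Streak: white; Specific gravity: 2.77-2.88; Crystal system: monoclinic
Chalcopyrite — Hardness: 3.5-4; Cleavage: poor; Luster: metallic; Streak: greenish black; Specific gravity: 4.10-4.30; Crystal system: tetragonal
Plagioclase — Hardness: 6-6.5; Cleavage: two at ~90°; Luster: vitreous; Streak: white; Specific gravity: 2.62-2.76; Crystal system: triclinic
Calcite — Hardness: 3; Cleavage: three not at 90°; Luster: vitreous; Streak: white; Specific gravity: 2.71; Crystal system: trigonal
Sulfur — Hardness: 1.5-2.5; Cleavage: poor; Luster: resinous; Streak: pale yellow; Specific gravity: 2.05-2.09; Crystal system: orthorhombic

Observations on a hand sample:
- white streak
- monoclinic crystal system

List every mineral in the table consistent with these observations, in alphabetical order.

Epidote, Muscovite, Serpentine, Talc

White streak — Beryl, Aragonite, Talc, Epidote, Sylvite, Halite, Serpentine, Tourmaline, Topaz, Muscovite, Plagioclase, Calcite remain.
Monoclinic crystal system — Talc, Epidote, Serpentine, Muscovite remain.
Remaining candidates: Epidote, Muscovite, Serpentine, Talc.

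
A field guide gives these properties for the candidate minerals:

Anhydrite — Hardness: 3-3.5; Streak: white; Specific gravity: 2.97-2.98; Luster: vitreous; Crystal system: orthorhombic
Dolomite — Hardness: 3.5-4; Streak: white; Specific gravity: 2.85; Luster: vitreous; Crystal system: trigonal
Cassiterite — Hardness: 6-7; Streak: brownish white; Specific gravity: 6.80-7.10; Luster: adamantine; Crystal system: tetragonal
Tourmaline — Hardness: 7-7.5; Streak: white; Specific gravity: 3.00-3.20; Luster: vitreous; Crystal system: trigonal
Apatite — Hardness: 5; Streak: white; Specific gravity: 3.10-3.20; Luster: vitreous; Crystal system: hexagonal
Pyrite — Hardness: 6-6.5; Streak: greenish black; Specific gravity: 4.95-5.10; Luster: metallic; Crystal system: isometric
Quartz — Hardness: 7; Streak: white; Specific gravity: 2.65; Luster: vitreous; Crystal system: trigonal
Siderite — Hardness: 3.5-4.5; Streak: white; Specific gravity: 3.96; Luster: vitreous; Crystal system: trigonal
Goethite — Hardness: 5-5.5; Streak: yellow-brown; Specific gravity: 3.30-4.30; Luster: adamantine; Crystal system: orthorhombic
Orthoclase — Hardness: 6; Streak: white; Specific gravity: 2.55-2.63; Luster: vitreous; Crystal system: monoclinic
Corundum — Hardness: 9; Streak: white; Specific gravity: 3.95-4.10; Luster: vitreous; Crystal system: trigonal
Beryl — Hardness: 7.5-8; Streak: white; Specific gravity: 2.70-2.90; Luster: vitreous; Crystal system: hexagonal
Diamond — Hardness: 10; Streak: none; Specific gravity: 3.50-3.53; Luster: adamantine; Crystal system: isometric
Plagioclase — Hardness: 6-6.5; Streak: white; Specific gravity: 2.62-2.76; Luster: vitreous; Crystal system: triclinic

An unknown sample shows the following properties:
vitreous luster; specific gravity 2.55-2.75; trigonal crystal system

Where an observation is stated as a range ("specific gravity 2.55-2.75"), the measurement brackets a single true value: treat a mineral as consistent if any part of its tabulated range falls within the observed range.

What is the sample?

Quartz

Vitreous luster is inconsistent with Cassiterite, Pyrite, Goethite, Diamond.
Specific gravity 2.55-2.75: Quartz, Orthoclase, Beryl, Plagioclase remain.
Trigonal crystal system: narrows the field to Quartz.
Only Quartz satisfies all observations.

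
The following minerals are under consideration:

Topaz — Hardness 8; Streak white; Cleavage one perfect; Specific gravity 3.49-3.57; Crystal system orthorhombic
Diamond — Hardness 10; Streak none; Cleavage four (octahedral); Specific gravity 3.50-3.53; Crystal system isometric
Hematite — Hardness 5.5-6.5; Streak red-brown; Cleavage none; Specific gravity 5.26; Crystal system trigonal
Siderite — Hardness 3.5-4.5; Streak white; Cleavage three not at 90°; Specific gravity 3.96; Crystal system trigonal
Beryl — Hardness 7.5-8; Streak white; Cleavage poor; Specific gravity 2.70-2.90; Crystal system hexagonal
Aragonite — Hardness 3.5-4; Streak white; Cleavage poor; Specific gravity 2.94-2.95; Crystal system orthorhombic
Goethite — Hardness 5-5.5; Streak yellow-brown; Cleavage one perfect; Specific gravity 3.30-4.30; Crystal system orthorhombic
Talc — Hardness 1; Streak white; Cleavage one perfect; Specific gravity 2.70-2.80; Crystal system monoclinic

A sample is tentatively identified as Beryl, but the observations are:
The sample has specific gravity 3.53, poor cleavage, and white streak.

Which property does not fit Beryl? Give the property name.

specific gravity

Specific gravity 3.53: Beryl has SG 2.70-2.90 — inconsistent.
Poor cleavage: Beryl has cleavage poor — agrees.
White streak: Beryl has white streak — agrees.
The specific gravity is the one property that does not fit.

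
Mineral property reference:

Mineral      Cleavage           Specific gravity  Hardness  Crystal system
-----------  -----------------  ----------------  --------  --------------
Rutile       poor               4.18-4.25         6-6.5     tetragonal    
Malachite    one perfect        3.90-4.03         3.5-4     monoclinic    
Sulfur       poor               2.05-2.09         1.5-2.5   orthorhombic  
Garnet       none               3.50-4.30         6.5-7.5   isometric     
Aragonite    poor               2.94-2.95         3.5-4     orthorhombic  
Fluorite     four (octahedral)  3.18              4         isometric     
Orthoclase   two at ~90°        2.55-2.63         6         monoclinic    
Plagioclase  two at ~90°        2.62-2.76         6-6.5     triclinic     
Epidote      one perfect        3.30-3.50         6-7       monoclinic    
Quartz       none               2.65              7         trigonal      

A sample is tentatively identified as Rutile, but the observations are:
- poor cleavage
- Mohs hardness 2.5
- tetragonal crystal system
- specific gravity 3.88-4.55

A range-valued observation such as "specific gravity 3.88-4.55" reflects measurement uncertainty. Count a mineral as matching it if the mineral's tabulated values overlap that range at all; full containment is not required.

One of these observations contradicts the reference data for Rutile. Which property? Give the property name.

Poor cleavage: Rutile has cleavage poor — consistent.
Mohs hardness 2.5: Rutile has hardness 6-6.5 — inconsistent.
Tetragonal crystal system: Rutile has tetragonal system — consistent.
Specific gravity 3.88-4.55: Rutile has SG 4.18-4.25 — consistent.
The hardness is the one property that does not fit.

hardness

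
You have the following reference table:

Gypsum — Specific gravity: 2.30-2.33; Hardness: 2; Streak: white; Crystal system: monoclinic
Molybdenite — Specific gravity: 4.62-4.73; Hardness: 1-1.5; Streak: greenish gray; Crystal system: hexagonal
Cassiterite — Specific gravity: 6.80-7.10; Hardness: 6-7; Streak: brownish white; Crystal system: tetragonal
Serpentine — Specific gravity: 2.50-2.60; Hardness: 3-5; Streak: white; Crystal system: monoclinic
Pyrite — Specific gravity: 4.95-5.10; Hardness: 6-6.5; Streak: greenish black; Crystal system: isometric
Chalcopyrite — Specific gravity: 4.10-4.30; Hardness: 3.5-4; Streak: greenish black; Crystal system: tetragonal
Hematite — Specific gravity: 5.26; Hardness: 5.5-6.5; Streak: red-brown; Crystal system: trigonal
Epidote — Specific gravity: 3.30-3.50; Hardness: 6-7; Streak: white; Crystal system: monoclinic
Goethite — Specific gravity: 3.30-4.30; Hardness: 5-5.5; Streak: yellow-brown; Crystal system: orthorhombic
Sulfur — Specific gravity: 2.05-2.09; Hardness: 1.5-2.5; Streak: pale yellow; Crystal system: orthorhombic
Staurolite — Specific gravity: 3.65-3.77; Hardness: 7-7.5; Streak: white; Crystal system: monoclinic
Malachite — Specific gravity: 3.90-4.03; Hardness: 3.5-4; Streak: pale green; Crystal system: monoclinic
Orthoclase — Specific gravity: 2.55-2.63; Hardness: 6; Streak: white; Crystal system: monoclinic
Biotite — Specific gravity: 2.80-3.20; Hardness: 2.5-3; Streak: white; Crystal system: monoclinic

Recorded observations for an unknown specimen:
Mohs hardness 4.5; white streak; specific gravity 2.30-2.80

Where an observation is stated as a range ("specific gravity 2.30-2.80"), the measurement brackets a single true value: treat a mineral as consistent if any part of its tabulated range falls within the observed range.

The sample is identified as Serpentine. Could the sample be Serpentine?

Mohs hardness 4.5 — fits Serpentine (hardness 3-5).
White streak — fits Serpentine (white streak).
Specific gravity 2.30-2.80 — fits Serpentine (SG 2.50-2.60).
Every observed property is compatible with the reference values for Serpentine.

Consistent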